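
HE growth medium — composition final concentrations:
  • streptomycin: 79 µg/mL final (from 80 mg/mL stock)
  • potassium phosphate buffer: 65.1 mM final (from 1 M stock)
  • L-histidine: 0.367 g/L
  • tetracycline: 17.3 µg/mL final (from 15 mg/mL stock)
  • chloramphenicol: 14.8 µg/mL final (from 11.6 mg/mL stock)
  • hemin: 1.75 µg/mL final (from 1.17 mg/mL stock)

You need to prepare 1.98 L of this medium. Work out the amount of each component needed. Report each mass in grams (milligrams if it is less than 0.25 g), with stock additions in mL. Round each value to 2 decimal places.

Scale factor relative to 1 L: 1.98.
streptomycin: V = C2·V2/C1 = 79 µg/mL × 1980 mL ÷ 80000 µg/mL = 1.96 mL
potassium phosphate buffer: dilute stock: 65.1 mM × 1980 mL ÷ 1000 mM = 128.90 mL
L-histidine: 0.367 g/L × 1.98 L = 0.73 g
tetracycline: V = C2·V2/C1 = 17.3 µg/mL × 1980 mL ÷ 15000 µg/mL = 2.28 mL
chloramphenicol: C1V1 = C2V2 → 14.8 µg/mL × 1980 mL ÷ 11600 µg/mL = 2.53 mL
hemin: C1V1 = C2V2 → 1.75 µg/mL × 1980 mL ÷ 1170 µg/mL = 2.96 mL

streptomycin 1.96 mL; potassium phosphate buffer 128.90 mL; L-histidine 0.73 g; tetracycline 2.28 mL; chloramphenicol 2.53 mL; hemin 2.96 mL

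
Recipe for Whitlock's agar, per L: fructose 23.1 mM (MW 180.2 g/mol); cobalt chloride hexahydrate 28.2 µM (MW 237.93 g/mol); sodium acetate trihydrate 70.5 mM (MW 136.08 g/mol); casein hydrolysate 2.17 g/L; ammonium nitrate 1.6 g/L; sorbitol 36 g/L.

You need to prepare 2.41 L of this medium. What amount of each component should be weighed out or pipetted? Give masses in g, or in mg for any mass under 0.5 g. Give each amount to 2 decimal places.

Working volume: 2.41 L.
fructose: 23.1 mmol/L × 180.2 g/mol × 2.41 L ÷ 1000 = 10.03 g
cobalt chloride hexahydrate: 28.2 µmol/L × 237.93 g/mol × 2.41 L ÷ 1000 = 16.17 mg
sodium acetate trihydrate: 70.5 mmol/L × 136.08 g/mol × 2.41 L ÷ 1000 = 23.12 g
casein hydrolysate: 2.17 g/L × 2.41 L = 5.23 g
ammonium nitrate: 1.6 g/L × 2.41 L = 3.86 g
sorbitol: 36 g/L × 2.41 L = 86.76 g

fructose 10.03 g; cobalt chloride hexahydrate 16.17 mg; sodium acetate trihydrate 23.12 g; casein hydrolysate 5.23 g; ammonium nitrate 3.86 g; sorbitol 86.76 g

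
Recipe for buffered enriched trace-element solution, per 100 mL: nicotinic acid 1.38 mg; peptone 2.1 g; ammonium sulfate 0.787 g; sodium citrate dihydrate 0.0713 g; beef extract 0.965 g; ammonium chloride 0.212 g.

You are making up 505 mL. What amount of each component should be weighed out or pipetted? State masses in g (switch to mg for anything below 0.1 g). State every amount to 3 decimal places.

nicotinic acid 6.969 mg; peptone 10.605 g; ammonium sulfate 3.974 g; sodium citrate dihydrate 0.360 g; beef extract 4.873 g; ammonium chloride 1.071 g

Ratio of target to recipe volume: 505 / 100 = 5.05.
nicotinic acid: 1.38 mg × (505 mL / 100 mL) = 6.969 mg
peptone: 2.1 g × (505 mL / 100 mL) = 10.605 g
ammonium sulfate: 0.787 g × (505 mL / 100 mL) = 3.974 g
sodium citrate dihydrate: 0.0713 g × (505 mL / 100 mL) = 0.360 g
beef extract: 0.965 g × (505 mL / 100 mL) = 4.873 g
ammonium chloride: 0.212 g × (505 mL / 100 mL) = 1.071 g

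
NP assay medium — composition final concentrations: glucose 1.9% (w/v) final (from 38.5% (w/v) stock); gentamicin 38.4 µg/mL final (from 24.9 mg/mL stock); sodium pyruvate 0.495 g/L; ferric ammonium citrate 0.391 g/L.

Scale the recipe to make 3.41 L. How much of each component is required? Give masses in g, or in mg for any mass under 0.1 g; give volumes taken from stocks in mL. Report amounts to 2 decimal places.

glucose 168.29 mL; gentamicin 5.26 mL; sodium pyruvate 1.69 g; ferric ammonium citrate 1.33 g

Scale factor relative to 1 L: 3.41.
glucose: V = C2·V2/C1 = 1.9% ÷ 38.5% × 3410 mL = 168.29 mL
gentamicin: C1V1 = C2V2 → 38.4 µg/mL × 3410 mL ÷ 24900 µg/mL = 5.26 mL
sodium pyruvate: 0.495 g/L × 3.41 L = 1.69 g
ferric ammonium citrate: 0.391 g/L × 3.41 L = 1.33 g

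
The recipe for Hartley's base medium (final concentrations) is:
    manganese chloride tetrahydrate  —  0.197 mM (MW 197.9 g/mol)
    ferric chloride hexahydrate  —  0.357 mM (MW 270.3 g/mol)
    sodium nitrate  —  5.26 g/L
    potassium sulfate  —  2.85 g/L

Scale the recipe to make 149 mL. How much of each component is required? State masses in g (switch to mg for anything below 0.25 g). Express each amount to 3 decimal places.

manganese chloride tetrahydrate 5.809 mg; ferric chloride hexahydrate 14.378 mg; sodium nitrate 0.784 g; potassium sulfate 0.425 g

Target volume = 149 mL = 0.149 L.
manganese chloride tetrahydrate: 0.197 mmol/L × 197.9 mg/mmol × 0.149 L = 5.809 mg
ferric chloride hexahydrate: 0.357 mmol/L × 270.3 mg/mmol × 0.149 L = 14.378 mg
sodium nitrate: 5.26 g/L × 0.149 L = 0.784 g
potassium sulfate: 2.85 g/L × 0.149 L = 0.425 g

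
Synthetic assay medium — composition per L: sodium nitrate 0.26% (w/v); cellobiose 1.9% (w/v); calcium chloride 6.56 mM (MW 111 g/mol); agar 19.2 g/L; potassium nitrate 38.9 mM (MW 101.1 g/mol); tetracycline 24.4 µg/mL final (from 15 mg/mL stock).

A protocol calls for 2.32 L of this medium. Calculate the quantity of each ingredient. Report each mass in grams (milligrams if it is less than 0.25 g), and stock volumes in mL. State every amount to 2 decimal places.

sodium nitrate 6.03 g; cellobiose 44.08 g; calcium chloride 1.69 g; agar 44.54 g; potassium nitrate 9.12 g; tetracycline 3.77 mL

Working volume: 2.32 L.
sodium nitrate: 0.26% w/v = 2.6 g/L → 2.6 × 2.32 L = 6.03 g
cellobiose: 1.9% w/v = 19 g/L → 19 × 2.32 L = 44.08 g
calcium chloride: 6.56 mmol/L × 111 g/mol × 2.32 L ÷ 1000 = 1.69 g
agar: 19.2 g/L × 2.32 L = 44.54 g
potassium nitrate: 38.9 mmol/L × 101.1 g/mol × 2.32 L ÷ 1000 = 9.12 g
tetracycline: V = C2·V2/C1 = 24.4 µg/mL × 2320 mL ÷ 15000 µg/mL = 3.77 mL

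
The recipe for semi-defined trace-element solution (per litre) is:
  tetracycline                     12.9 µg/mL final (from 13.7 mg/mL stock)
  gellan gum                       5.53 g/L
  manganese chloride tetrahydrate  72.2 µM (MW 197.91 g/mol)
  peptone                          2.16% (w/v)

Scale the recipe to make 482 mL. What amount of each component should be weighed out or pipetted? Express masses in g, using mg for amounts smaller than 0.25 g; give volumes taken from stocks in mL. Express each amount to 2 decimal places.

Target volume = 482 mL = 0.482 L.
tetracycline: V = C2·V2/C1 = 12.9 µg/mL × 482 mL ÷ 13700 µg/mL = 0.45 mL
gellan gum: 5.53 g/L × 0.482 L = 2.67 g
manganese chloride tetrahydrate: 72.2 µmol/L × 197.91 g/mol × 0.482 L ÷ 1000 = 6.89 mg
peptone: 2.16 g per 100 mL × 482 mL ÷ 100 = 10.41 g

tetracycline 0.45 mL; gellan gum 2.67 g; manganese chloride tetrahydrate 6.89 mg; peptone 10.41 g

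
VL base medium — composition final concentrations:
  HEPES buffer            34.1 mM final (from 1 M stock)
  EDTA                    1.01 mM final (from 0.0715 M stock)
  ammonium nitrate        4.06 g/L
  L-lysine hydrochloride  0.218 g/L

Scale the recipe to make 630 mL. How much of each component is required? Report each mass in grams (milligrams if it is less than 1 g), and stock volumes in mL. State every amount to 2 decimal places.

HEPES buffer 21.48 mL; EDTA 8.90 mL; ammonium nitrate 2.56 g; L-lysine hydrochloride 137.34 mg

Target volume = 630 mL = 0.63 L.
HEPES buffer: dilute stock: 34.1 mM × 630 mL ÷ 1000 mM = 21.48 mL
EDTA: C1V1 = C2V2 → 1.01 mM × 630 mL ÷ 71.5 mM = 8.90 mL
ammonium nitrate: 4.06 g/L × 0.63 L = 2.56 g
L-lysine hydrochloride: 0.218 g/L × 0.63 L = 0.13734 g = 137.34 mg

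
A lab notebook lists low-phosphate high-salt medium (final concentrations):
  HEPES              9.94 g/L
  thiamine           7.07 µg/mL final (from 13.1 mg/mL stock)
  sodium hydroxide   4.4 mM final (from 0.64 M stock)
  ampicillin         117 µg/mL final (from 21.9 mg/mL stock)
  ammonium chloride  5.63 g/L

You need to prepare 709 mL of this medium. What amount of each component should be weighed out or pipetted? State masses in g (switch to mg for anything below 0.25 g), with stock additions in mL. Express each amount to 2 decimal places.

Working volume: 709 mL = 0.709 L.
HEPES: 9.94 g/L × 0.709 L = 7.05 g
thiamine: C1V1 = C2V2 → 7.07 µg/mL × 709 mL ÷ 13100 µg/mL = 0.38 mL
sodium hydroxide: dilute stock: 4.4 mM × 709 mL ÷ 640 mM = 4.87 mL
ampicillin: C1V1 = C2V2 → 117 µg/mL × 709 mL ÷ 21900 µg/mL = 3.79 mL
ammonium chloride: 5.63 g/L × 0.709 L = 3.99 g

HEPES 7.05 g; thiamine 0.38 mL; sodium hydroxide 4.87 mL; ampicillin 3.79 mL; ammonium chloride 3.99 g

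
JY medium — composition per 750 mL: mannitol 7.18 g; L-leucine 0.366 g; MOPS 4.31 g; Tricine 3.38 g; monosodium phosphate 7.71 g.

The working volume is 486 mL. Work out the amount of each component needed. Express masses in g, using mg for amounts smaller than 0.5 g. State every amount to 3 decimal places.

Ratio of target to recipe volume: 486 / 750 = 0.648.
mannitol: 7.18 g × (486 mL / 750 mL) = 4.653 g
L-leucine: 0.366 g × (486 mL / 750 mL) = 0.237168 g = 237.168 mg
MOPS: 4.31 g × (486 mL / 750 mL) = 2.793 g
Tricine: 3.38 g × (486 mL / 750 mL) = 2.190 g
monosodium phosphate: 7.71 g × (486 mL / 750 mL) = 4.996 g

mannitol 4.653 g; L-leucine 237.168 mg; MOPS 2.793 g; Tricine 2.190 g; monosodium phosphate 4.996 g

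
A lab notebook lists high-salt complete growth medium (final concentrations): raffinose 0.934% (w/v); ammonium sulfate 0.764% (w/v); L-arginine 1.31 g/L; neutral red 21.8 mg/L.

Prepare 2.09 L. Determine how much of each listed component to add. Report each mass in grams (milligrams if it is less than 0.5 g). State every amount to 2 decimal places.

raffinose 19.52 g; ammonium sulfate 15.97 g; L-arginine 2.74 g; neutral red 45.56 mg

Working volume: 2.09 L.
raffinose: 0.934 g per 100 mL × 2090 mL ÷ 100 = 19.52 g
ammonium sulfate: 0.764 g per 100 mL × 2090 mL ÷ 100 = 15.97 g
L-arginine: 1.31 g/L × 2.09 L = 2.74 g
neutral red: 21.8 mg/L × 2.09 L = 45.56 mg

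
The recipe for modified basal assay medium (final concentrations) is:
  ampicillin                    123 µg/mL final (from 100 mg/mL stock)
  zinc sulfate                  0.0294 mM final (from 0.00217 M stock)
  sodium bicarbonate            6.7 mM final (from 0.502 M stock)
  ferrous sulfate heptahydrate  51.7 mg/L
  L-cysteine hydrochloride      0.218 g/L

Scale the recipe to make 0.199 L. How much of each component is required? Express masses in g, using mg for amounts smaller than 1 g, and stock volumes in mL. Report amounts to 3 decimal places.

Scale factor relative to 1 L: 0.199.
ampicillin: V = C2·V2/C1 = 123 µg/mL × 199 mL ÷ 100000 µg/mL = 0.245 mL
zinc sulfate: C1V1 = C2V2 → 0.0294 mM × 199 mL ÷ 2.17 mM = 2.696 mL
sodium bicarbonate: V = C2·V2/C1 = 6.7 mM × 199 mL ÷ 502 mM = 2.656 mL
ferrous sulfate heptahydrate: 51.7 mg/L × 0.199 L = 10.288 mg
L-cysteine hydrochloride: 0.218 g/L × 0.199 L = 0.043382 g = 43.382 mg

ampicillin 0.245 mL; zinc sulfate 2.696 mL; sodium bicarbonate 2.656 mL; ferrous sulfate heptahydrate 10.288 mg; L-cysteine hydrochloride 43.382 mg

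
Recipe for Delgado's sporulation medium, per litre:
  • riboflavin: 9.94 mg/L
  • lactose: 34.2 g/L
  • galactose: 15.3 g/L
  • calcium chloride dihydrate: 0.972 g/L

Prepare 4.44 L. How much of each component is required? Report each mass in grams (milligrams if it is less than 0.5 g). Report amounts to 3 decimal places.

riboflavin 44.134 mg; lactose 151.848 g; galactose 67.932 g; calcium chloride dihydrate 4.316 g

Scale factor relative to 1 L: 4.44.
riboflavin: 9.94 mg/L × 4.44 L = 44.134 mg
lactose: 34.2 g/L × 4.44 L = 151.848 g
galactose: 15.3 g/L × 4.44 L = 67.932 g
calcium chloride dihydrate: 0.972 g/L × 4.44 L = 4.316 g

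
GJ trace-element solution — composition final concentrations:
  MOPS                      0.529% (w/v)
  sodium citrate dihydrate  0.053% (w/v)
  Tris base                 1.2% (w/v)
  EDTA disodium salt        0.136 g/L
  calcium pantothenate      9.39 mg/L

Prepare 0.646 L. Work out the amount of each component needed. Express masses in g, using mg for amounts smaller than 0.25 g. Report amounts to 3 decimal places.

MOPS 3.417 g; sodium citrate dihydrate 0.342 g; Tris base 7.752 g; EDTA disodium salt 87.856 mg; calcium pantothenate 6.066 mg

Scale factor relative to 1 L: 0.646.
MOPS: 0.529 g per 100 mL × 646 mL ÷ 100 = 3.417 g
sodium citrate dihydrate: 0.053% w/v = 0.53 g/L → 0.53 × 0.646 L = 0.342 g
Tris base: 1.2 g per 100 mL × 646 mL ÷ 100 = 7.752 g
EDTA disodium salt: 0.136 g/L × 0.646 L = 0.087856 g = 87.856 mg
calcium pantothenate: 9.39 mg/L × 0.646 L = 6.066 mg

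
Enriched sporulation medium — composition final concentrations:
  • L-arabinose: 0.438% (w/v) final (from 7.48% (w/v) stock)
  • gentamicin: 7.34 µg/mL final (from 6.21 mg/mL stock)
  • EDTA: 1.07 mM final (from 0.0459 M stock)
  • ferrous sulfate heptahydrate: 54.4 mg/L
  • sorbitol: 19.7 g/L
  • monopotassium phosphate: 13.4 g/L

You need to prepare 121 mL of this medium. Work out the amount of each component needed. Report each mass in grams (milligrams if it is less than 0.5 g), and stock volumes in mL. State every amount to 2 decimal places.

L-arabinose 7.09 mL; gentamicin 0.14 mL; EDTA 2.82 mL; ferrous sulfate heptahydrate 6.58 mg; sorbitol 2.38 g; monopotassium phosphate 1.62 g

Target volume = 121 mL = 0.121 L.
L-arabinose: dilute stock: 0.438% ÷ 7.48% × 121 mL = 7.09 mL
gentamicin: V = C2·V2/C1 = 7.34 µg/mL × 121 mL ÷ 6210 µg/mL = 0.14 mL
EDTA: C1V1 = C2V2 → 1.07 mM × 121 mL ÷ 45.9 mM = 2.82 mL
ferrous sulfate heptahydrate: 54.4 mg/L × 0.121 L = 6.58 mg
sorbitol: 19.7 g/L × 0.121 L = 2.38 g
monopotassium phosphate: 13.4 g/L × 0.121 L = 1.62 g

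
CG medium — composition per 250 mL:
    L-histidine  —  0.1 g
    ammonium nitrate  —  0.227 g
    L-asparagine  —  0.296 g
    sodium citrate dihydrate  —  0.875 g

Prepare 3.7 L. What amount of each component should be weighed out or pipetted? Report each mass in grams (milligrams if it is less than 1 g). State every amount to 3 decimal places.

Ratio of target to recipe volume: 3700 / 250 = 14.8.
L-histidine: 0.1 g × (3700 mL / 250 mL) = 1.480 g
ammonium nitrate: 0.227 g × (3700 mL / 250 mL) = 3.360 g
L-asparagine: 0.296 g × (3700 mL / 250 mL) = 4.381 g
sodium citrate dihydrate: 0.875 g × (3700 mL / 250 mL) = 12.950 g

L-histidine 1.480 g; ammonium nitrate 3.360 g; L-asparagine 4.381 g; sodium citrate dihydrate 12.950 g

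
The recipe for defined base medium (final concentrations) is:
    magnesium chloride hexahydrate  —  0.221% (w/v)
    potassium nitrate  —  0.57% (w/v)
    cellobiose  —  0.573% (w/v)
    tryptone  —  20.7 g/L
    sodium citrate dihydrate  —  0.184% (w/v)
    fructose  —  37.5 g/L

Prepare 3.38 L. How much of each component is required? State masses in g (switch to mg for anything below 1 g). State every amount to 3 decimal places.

magnesium chloride hexahydrate 7.470 g; potassium nitrate 19.266 g; cellobiose 19.367 g; tryptone 69.966 g; sodium citrate dihydrate 6.219 g; fructose 126.750 g

Working volume: 3.38 L.
magnesium chloride hexahydrate: 0.221% w/v = 2.21 g/L → 2.21 × 3.38 L = 7.470 g
potassium nitrate: 0.57% w/v = 5.7 g/L → 5.7 × 3.38 L = 19.266 g
cellobiose: 0.573 g per 100 mL × 3380 mL ÷ 100 = 19.367 g
tryptone: 20.7 g/L × 3.38 L = 69.966 g
sodium citrate dihydrate: 0.184% w/v = 1.84 g/L → 1.84 × 3.38 L = 6.219 g
fructose: 37.5 g/L × 3.38 L = 126.750 g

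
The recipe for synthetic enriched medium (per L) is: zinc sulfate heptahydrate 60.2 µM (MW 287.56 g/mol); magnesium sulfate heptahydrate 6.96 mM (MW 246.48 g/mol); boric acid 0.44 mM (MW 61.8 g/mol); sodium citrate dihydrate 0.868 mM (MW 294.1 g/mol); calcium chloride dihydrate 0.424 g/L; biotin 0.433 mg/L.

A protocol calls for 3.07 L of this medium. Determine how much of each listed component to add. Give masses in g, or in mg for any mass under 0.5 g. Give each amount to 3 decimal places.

Working volume: 3.07 L.
zinc sulfate heptahydrate: 60.2 µmol/L × 287.56 g/mol × 3.07 L ÷ 1000 = 53.145 mg
magnesium sulfate heptahydrate: 6.96 mmol/L × 246.48 g/mol × 3.07 L ÷ 1000 = 5.267 g
boric acid: 0.44 mmol/L × 61.8 mg/mmol × 3.07 L = 83.479 mg
sodium citrate dihydrate: 0.868 mmol/L × 294.1 g/mol × 3.07 L ÷ 1000 = 0.784 g
calcium chloride dihydrate: 0.424 g/L × 3.07 L = 1.302 g
biotin: 0.433 mg/L × 3.07 L = 1.329 mg

zinc sulfate heptahydrate 53.145 mg; magnesium sulfate heptahydrate 5.267 g; boric acid 83.479 mg; sodium citrate dihydrate 0.784 g; calcium chloride dihydrate 1.302 g; biotin 1.329 mg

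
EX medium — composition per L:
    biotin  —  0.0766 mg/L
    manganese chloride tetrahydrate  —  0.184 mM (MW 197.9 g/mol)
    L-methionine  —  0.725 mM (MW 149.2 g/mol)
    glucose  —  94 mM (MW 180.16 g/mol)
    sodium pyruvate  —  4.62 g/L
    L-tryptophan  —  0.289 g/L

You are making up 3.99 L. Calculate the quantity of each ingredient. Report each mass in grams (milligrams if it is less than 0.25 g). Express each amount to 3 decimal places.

Scale factor relative to 1 L: 3.99.
biotin: 0.0766 mg/L × 3.99 L = 0.306 mg
manganese chloride tetrahydrate: 0.184 mmol/L × 197.9 mg/mmol × 3.99 L = 145.290 mg
L-methionine: 0.725 mmol/L × 149.2 g/mol × 3.99 L ÷ 1000 = 0.432 g
glucose: 94 mmol/L × 180.16 g/mol × 3.99 L ÷ 1000 = 67.571 g
sodium pyruvate: 4.62 g/L × 3.99 L = 18.434 g
L-tryptophan: 0.289 g/L × 3.99 L = 1.153 g

biotin 0.306 mg; manganese chloride tetrahydrate 145.290 mg; L-methionine 0.432 g; glucose 67.571 g; sodium pyruvate 18.434 g; L-tryptophan 1.153 g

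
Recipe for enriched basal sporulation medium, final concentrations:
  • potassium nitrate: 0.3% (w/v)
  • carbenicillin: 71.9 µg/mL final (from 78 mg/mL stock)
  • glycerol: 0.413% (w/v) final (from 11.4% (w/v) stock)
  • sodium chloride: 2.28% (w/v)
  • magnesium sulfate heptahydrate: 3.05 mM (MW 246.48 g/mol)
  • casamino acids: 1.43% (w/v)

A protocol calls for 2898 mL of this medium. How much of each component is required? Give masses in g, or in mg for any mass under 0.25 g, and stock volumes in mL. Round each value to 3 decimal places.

potassium nitrate 8.694 g; carbenicillin 2.671 mL; glycerol 104.989 mL; sodium chloride 66.074 g; magnesium sulfate heptahydrate 2.179 g; casamino acids 41.441 g

Scale factor relative to 1 L: 2.898.
potassium nitrate: 0.3 g per 100 mL × 2898 mL ÷ 100 = 8.694 g
carbenicillin: V = C2·V2/C1 = 71.9 µg/mL × 2898 mL ÷ 78000 µg/mL = 2.671 mL
glycerol: C1V1 = C2V2 → 0.413% ÷ 11.4% × 2898 mL = 104.989 mL
sodium chloride: 2.28 g per 100 mL × 2898 mL ÷ 100 = 66.074 g
magnesium sulfate heptahydrate: 3.05 mmol/L × 246.48 g/mol × 2.898 L ÷ 1000 = 2.179 g
casamino acids: 1.43 g per 100 mL × 2898 mL ÷ 100 = 41.441 g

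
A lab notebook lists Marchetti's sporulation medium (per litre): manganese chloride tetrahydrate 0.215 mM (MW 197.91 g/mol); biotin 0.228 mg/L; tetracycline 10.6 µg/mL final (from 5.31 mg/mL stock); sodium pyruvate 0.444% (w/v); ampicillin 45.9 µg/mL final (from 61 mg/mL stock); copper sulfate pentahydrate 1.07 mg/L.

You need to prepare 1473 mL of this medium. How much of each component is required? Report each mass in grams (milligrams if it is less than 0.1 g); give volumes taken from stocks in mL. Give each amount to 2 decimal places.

manganese chloride tetrahydrate 62.68 mg; biotin 0.34 mg; tetracycline 2.94 mL; sodium pyruvate 6.54 g; ampicillin 1.11 mL; copper sulfate pentahydrate 1.58 mg

Target volume = 1473 mL = 1.473 L.
manganese chloride tetrahydrate: 0.215 mmol/L × 197.91 mg/mmol × 1.473 L = 62.68 mg
biotin: 0.228 mg/L × 1.473 L = 0.34 mg
tetracycline: V = C2·V2/C1 = 10.6 µg/mL × 1473 mL ÷ 5310 µg/mL = 2.94 mL
sodium pyruvate: 0.444% w/v = 4.44 g/L → 4.44 × 1.473 L = 6.54 g
ampicillin: V = C2·V2/C1 = 45.9 µg/mL × 1473 mL ÷ 61000 µg/mL = 1.11 mL
copper sulfate pentahydrate: 1.07 mg/L × 1.473 L = 1.58 mg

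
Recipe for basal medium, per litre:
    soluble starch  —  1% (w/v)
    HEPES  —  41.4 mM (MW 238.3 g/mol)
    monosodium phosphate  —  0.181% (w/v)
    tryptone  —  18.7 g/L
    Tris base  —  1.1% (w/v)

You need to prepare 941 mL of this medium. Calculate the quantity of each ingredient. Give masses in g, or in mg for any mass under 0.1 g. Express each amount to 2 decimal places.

soluble starch 9.41 g; HEPES 9.28 g; monosodium phosphate 1.70 g; tryptone 17.60 g; Tris base 10.35 g

Target volume = 941 mL = 0.941 L.
soluble starch: 1 g per 100 mL × 941 mL ÷ 100 = 9.41 g
HEPES: 41.4 mmol/L × 238.3 g/mol × 0.941 L ÷ 1000 = 9.28 g
monosodium phosphate: 0.181% w/v = 1.81 g/L → 1.81 × 0.941 L = 1.70 g
tryptone: 18.7 g/L × 0.941 L = 17.60 g
Tris base: 1.1 g per 100 mL × 941 mL ÷ 100 = 10.35 g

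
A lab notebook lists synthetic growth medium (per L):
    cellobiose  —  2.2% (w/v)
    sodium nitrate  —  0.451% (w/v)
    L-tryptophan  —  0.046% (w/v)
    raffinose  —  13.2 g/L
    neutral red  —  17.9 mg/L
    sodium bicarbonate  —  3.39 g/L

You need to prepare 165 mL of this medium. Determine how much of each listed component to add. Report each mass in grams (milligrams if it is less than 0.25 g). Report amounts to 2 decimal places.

Working volume: 165 mL = 0.165 L.
cellobiose: 2.2% w/v = 22 g/L → 22 × 0.165 L = 3.63 g
sodium nitrate: 0.451 g per 100 mL × 165 mL ÷ 100 = 0.74 g
L-tryptophan: 0.046% w/v = 0.46 g/L → 0.46 × 0.165 L = 0.0759 g = 75.90 mg
raffinose: 13.2 g/L × 0.165 L = 2.18 g
neutral red: 17.9 mg/L × 0.165 L = 2.95 mg
sodium bicarbonate: 3.39 g/L × 0.165 L = 0.56 g

cellobiose 3.63 g; sodium nitrate 0.74 g; L-tryptophan 75.90 mg; raffinose 2.18 g; neutral red 2.95 mg; sodium bicarbonate 0.56 g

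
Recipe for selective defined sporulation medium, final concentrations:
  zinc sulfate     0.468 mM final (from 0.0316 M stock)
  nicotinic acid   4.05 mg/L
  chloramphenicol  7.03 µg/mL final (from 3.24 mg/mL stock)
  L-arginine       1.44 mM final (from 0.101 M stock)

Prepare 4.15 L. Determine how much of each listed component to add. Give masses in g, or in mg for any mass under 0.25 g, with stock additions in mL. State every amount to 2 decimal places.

Scale factor relative to 1 L: 4.15.
zinc sulfate: V = C2·V2/C1 = 0.468 mM × 4150 mL ÷ 31.6 mM = 61.46 mL
nicotinic acid: 4.05 mg/L × 4.15 L = 16.81 mg
chloramphenicol: V = C2·V2/C1 = 7.03 µg/mL × 4150 mL ÷ 3240 µg/mL = 9.00 mL
L-arginine: V = C2·V2/C1 = 1.44 mM × 4150 mL ÷ 101 mM = 59.17 mL

zinc sulfate 61.46 mL; nicotinic acid 16.81 mg; chloramphenicol 9.00 mL; L-arginine 59.17 mL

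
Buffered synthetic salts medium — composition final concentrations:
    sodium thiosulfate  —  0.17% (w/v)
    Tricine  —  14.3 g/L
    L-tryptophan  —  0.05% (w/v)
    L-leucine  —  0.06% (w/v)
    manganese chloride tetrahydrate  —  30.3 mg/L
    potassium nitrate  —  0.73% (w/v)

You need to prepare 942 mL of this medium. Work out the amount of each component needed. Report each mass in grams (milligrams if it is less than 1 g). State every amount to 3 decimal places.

sodium thiosulfate 1.601 g; Tricine 13.471 g; L-tryptophan 471.000 mg; L-leucine 565.200 mg; manganese chloride tetrahydrate 28.543 mg; potassium nitrate 6.877 g

Target volume = 942 mL = 0.942 L.
sodium thiosulfate: 0.17% w/v = 1.7 g/L → 1.7 × 0.942 L = 1.601 g
Tricine: 14.3 g/L × 0.942 L = 13.471 g
L-tryptophan: 0.05% w/v = 0.5 g/L → 0.5 × 0.942 L = 0.471 g = 471.000 mg
L-leucine: 0.06% w/v = 0.6 g/L → 0.6 × 0.942 L = 0.5652 g = 565.200 mg
manganese chloride tetrahydrate: 30.3 mg/L × 0.942 L = 28.543 mg
potassium nitrate: 0.73 g per 100 mL × 942 mL ÷ 100 = 6.877 g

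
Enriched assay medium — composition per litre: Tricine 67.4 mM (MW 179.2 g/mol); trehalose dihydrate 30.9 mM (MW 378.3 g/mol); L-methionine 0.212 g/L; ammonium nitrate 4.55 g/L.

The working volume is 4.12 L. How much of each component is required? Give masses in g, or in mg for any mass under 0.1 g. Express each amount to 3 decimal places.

Tricine 49.762 g; trehalose dihydrate 48.161 g; L-methionine 0.873 g; ammonium nitrate 18.746 g

Scale factor relative to 1 L: 4.12.
Tricine: 67.4 mmol/L × 179.2 g/mol × 4.12 L ÷ 1000 = 49.762 g
trehalose dihydrate: 30.9 mmol/L × 378.3 g/mol × 4.12 L ÷ 1000 = 48.161 g
L-methionine: 0.212 g/L × 4.12 L = 0.873 g
ammonium nitrate: 4.55 g/L × 4.12 L = 18.746 g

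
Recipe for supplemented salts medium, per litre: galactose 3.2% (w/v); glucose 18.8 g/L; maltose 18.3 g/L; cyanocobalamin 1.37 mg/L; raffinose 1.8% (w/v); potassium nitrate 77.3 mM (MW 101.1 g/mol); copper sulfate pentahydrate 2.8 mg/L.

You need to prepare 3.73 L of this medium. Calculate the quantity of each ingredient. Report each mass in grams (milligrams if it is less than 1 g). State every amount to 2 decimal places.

Working volume: 3.73 L.
galactose: 3.2 g per 100 mL × 3730 mL ÷ 100 = 119.36 g
glucose: 18.8 g/L × 3.73 L = 70.12 g
maltose: 18.3 g/L × 3.73 L = 68.26 g
cyanocobalamin: 1.37 mg/L × 3.73 L = 5.11 mg
raffinose: 1.8 g per 100 mL × 3730 mL ÷ 100 = 67.14 g
potassium nitrate: 77.3 mmol/L × 101.1 g/mol × 3.73 L ÷ 1000 = 29.15 g
copper sulfate pentahydrate: 2.8 mg/L × 3.73 L = 10.44 mg

galactose 119.36 g; glucose 70.12 g; maltose 68.26 g; cyanocobalamin 5.11 mg; raffinose 67.14 g; potassium nitrate 29.15 g; copper sulfate pentahydrate 10.44 mg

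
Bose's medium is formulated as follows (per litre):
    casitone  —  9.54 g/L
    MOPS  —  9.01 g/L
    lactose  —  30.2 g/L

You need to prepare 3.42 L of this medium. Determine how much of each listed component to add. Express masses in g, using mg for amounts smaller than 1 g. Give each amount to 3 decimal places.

Scale factor relative to 1 L: 3.42.
casitone: 9.54 g/L × 3.42 L = 32.627 g
MOPS: 9.01 g/L × 3.42 L = 30.814 g
lactose: 30.2 g/L × 3.42 L = 103.284 g

casitone 32.627 g; MOPS 30.814 g; lactose 103.284 g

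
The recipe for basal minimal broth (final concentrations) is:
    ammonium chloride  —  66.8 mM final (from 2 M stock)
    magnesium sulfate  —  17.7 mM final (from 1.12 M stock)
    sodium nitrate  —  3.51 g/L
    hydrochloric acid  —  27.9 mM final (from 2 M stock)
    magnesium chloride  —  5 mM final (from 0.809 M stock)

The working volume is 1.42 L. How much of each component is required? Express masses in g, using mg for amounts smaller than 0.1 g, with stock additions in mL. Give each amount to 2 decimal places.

ammonium chloride 47.43 mL; magnesium sulfate 22.44 mL; sodium nitrate 4.98 g; hydrochloric acid 19.81 mL; magnesium chloride 8.78 mL

Working volume: 1.42 L.
ammonium chloride: C1V1 = C2V2 → 66.8 mM × 1420 mL ÷ 2000 mM = 47.43 mL
magnesium sulfate: dilute stock: 17.7 mM × 1420 mL ÷ 1120 mM = 22.44 mL
sodium nitrate: 3.51 g/L × 1.42 L = 4.98 g
hydrochloric acid: V = C2·V2/C1 = 27.9 mM × 1420 mL ÷ 2000 mM = 19.81 mL
magnesium chloride: dilute stock: 5 mM × 1420 mL ÷ 809 mM = 8.78 mL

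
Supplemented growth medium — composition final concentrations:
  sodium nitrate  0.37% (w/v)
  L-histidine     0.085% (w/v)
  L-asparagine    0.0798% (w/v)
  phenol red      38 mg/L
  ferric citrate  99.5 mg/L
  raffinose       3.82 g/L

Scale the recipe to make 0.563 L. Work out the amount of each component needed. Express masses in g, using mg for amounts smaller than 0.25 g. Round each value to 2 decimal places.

Working volume: 0.563 L.
sodium nitrate: 0.37% w/v = 3.7 g/L → 3.7 × 0.563 L = 2.08 g
L-histidine: 0.085% w/v = 0.85 g/L → 0.85 × 0.563 L = 0.48 g
L-asparagine: 0.0798% w/v = 0.798 g/L → 0.798 × 0.563 L = 0.45 g
phenol red: 38 mg/L × 0.563 L = 21.39 mg
ferric citrate: 99.5 mg/L × 0.563 L = 56.02 mg
raffinose: 3.82 g/L × 0.563 L = 2.15 g

sodium nitrate 2.08 g; L-histidine 0.48 g; L-asparagine 0.45 g; phenol red 21.39 mg; ferric citrate 56.02 mg; raffinose 2.15 g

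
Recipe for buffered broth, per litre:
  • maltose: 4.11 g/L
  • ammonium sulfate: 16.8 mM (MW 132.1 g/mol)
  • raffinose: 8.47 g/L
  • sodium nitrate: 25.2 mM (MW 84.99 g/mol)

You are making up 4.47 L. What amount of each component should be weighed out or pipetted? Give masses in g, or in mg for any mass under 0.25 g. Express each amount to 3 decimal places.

Scale factor relative to 1 L: 4.47.
maltose: 4.11 g/L × 4.47 L = 18.372 g
ammonium sulfate: 16.8 mmol/L × 132.1 g/mol × 4.47 L ÷ 1000 = 9.920 g
raffinose: 8.47 g/L × 4.47 L = 37.861 g
sodium nitrate: 25.2 mmol/L × 84.99 g/mol × 4.47 L ÷ 1000 = 9.574 g

maltose 18.372 g; ammonium sulfate 9.920 g; raffinose 37.861 g; sodium nitrate 9.574 g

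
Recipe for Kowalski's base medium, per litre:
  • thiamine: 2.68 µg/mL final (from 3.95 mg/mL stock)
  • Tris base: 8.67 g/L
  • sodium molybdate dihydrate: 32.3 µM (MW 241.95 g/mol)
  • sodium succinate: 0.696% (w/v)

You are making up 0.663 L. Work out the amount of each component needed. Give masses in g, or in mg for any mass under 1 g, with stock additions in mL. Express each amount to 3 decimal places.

Scale factor relative to 1 L: 0.663.
thiamine: V = C2·V2/C1 = 2.68 µg/mL × 663 mL ÷ 3950 µg/mL = 0.450 mL
Tris base: 8.67 g/L × 0.663 L = 5.748 g
sodium molybdate dihydrate: 32.3 µmol/L × 241.95 g/mol × 0.663 L ÷ 1000 = 5.181 mg
sodium succinate: 0.696% w/v = 6.96 g/L → 6.96 × 0.663 L = 4.614 g

thiamine 0.450 mL; Tris base 5.748 g; sodium molybdate dihydrate 5.181 mg; sodium succinate 4.614 g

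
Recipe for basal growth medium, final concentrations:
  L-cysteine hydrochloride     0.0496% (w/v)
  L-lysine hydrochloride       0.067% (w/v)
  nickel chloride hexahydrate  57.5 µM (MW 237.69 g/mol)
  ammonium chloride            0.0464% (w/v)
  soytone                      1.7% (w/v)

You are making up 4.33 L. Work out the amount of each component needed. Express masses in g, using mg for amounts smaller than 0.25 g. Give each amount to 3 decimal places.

Working volume: 4.33 L.
L-cysteine hydrochloride: 0.0496% w/v = 0.496 g/L → 0.496 × 4.33 L = 2.148 g
L-lysine hydrochloride: 0.067 g per 100 mL × 4330 mL ÷ 100 = 2.901 g
nickel chloride hexahydrate: 57.5 µmol/L × 237.69 g/mol × 4.33 L ÷ 1000 = 59.179 mg
ammonium chloride: 0.0464% w/v = 0.464 g/L → 0.464 × 4.33 L = 2.009 g
soytone: 1.7% w/v = 17 g/L → 17 × 4.33 L = 73.610 g

L-cysteine hydrochloride 2.148 g; L-lysine hydrochloride 2.901 g; nickel chloride hexahydrate 59.179 mg; ammonium chloride 2.009 g; soytone 73.610 g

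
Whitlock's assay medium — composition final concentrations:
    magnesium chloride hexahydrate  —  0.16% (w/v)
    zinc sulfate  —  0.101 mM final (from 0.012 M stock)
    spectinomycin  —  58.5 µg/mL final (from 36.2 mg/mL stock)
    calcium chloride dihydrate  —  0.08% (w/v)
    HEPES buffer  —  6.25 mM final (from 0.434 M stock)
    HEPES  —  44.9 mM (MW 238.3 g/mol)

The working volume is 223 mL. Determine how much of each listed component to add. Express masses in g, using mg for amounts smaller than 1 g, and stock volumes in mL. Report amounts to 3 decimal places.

Working volume: 223 mL = 0.223 L.
magnesium chloride hexahydrate: 0.16 g per 100 mL × 223 mL ÷ 100 = 0.3568 g = 356.800 mg
zinc sulfate: dilute stock: 0.101 mM × 223 mL ÷ 12 mM = 1.877 mL
spectinomycin: V = C2·V2/C1 = 58.5 µg/mL × 223 mL ÷ 36200 µg/mL = 0.360 mL
calcium chloride dihydrate: 0.08% w/v = 0.8 g/L → 0.8 × 0.223 L = 0.1784 g = 178.400 mg
HEPES buffer: V = C2·V2/C1 = 6.25 mM × 223 mL ÷ 434 mM = 3.211 mL
HEPES: 44.9 mmol/L × 238.3 g/mol × 0.223 L ÷ 1000 = 2.386 g

magnesium chloride hexahydrate 356.800 mg; zinc sulfate 1.877 mL; spectinomycin 0.360 mL; calcium chloride dihydrate 178.400 mg; HEPES buffer 3.211 mL; HEPES 2.386 g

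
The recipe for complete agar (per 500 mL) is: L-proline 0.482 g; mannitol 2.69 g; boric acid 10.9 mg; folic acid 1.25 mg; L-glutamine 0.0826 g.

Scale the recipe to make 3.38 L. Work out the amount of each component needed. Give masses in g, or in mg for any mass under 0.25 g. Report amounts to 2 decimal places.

L-proline 3.26 g; mannitol 18.18 g; boric acid 73.68 mg; folic acid 8.45 mg; L-glutamine 0.56 g

Scale factor = 3380 mL / 500 mL = 6.76.
L-proline: 0.482 g × (3380 mL / 500 mL) = 3.26 g
mannitol: 2.69 g × (3380 mL / 500 mL) = 18.18 g
boric acid: 10.9 mg × (3380 mL / 500 mL) = 73.68 mg
folic acid: 1.25 mg × (3380 mL / 500 mL) = 8.45 mg
L-glutamine: 0.0826 g × (3380 mL / 500 mL) = 0.56 g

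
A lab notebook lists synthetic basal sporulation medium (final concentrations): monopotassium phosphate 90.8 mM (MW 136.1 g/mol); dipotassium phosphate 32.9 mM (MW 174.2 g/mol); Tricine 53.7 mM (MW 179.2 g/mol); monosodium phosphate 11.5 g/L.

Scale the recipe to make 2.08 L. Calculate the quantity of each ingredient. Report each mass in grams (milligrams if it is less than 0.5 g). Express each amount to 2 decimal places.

Working volume: 2.08 L.
monopotassium phosphate: 90.8 mmol/L × 136.1 g/mol × 2.08 L ÷ 1000 = 25.70 g
dipotassium phosphate: 32.9 mmol/L × 174.2 g/mol × 2.08 L ÷ 1000 = 11.92 g
Tricine: 53.7 mmol/L × 179.2 g/mol × 2.08 L ÷ 1000 = 20.02 g
monosodium phosphate: 11.5 g/L × 2.08 L = 23.92 g

monopotassium phosphate 25.70 g; dipotassium phosphate 11.92 g; Tricine 20.02 g; monosodium phosphate 23.92 g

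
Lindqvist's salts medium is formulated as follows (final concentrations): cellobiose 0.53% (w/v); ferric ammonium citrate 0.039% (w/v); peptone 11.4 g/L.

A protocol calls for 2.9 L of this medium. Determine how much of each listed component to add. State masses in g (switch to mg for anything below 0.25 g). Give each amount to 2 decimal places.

cellobiose 15.37 g; ferric ammonium citrate 1.13 g; peptone 33.06 g

Scale factor relative to 1 L: 2.9.
cellobiose: 0.53% w/v = 5.3 g/L → 5.3 × 2.9 L = 15.37 g
ferric ammonium citrate: 0.039% w/v = 0.39 g/L → 0.39 × 2.9 L = 1.13 g
peptone: 11.4 g/L × 2.9 L = 33.06 g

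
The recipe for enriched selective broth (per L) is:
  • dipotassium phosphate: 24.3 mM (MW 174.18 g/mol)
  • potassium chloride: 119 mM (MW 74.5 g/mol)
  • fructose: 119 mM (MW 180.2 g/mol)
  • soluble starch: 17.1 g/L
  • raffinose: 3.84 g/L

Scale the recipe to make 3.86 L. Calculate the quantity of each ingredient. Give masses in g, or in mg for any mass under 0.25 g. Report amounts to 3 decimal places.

Scale factor relative to 1 L: 3.86.
dipotassium phosphate: 24.3 mmol/L × 174.18 g/mol × 3.86 L ÷ 1000 = 16.338 g
potassium chloride: 119 mmol/L × 74.5 g/mol × 3.86 L ÷ 1000 = 34.221 g
fructose: 119 mmol/L × 180.2 g/mol × 3.86 L ÷ 1000 = 82.773 g
soluble starch: 17.1 g/L × 3.86 L = 66.006 g
raffinose: 3.84 g/L × 3.86 L = 14.822 g

dipotassium phosphate 16.338 g; potassium chloride 34.221 g; fructose 82.773 g; soluble starch 66.006 g; raffinose 14.822 g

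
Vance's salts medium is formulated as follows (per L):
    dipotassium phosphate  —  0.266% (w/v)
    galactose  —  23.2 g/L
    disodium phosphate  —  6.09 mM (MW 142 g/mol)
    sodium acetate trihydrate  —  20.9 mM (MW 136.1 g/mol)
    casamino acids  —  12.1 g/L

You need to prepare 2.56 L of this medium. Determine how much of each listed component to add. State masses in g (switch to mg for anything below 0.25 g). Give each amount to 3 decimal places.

dipotassium phosphate 6.810 g; galactose 59.392 g; disodium phosphate 2.214 g; sodium acetate trihydrate 7.282 g; casamino acids 30.976 g

Scale factor relative to 1 L: 2.56.
dipotassium phosphate: 0.266% w/v = 2.66 g/L → 2.66 × 2.56 L = 6.810 g
galactose: 23.2 g/L × 2.56 L = 59.392 g
disodium phosphate: 6.09 mmol/L × 142 g/mol × 2.56 L ÷ 1000 = 2.214 g
sodium acetate trihydrate: 20.9 mmol/L × 136.1 g/mol × 2.56 L ÷ 1000 = 7.282 g
casamino acids: 12.1 g/L × 2.56 L = 30.976 g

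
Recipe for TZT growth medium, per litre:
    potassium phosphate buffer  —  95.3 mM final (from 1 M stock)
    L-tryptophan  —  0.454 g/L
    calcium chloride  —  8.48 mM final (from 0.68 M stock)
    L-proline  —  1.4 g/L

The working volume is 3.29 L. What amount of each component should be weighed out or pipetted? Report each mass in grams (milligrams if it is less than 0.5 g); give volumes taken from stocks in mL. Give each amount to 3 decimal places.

potassium phosphate buffer 313.537 mL; L-tryptophan 1.494 g; calcium chloride 41.028 mL; L-proline 4.606 g

Working volume: 3.29 L.
potassium phosphate buffer: dilute stock: 95.3 mM × 3290 mL ÷ 1000 mM = 313.537 mL
L-tryptophan: 0.454 g/L × 3.29 L = 1.494 g
calcium chloride: V = C2·V2/C1 = 8.48 mM × 3290 mL ÷ 680 mM = 41.028 mL
L-proline: 1.4 g/L × 3.29 L = 4.606 g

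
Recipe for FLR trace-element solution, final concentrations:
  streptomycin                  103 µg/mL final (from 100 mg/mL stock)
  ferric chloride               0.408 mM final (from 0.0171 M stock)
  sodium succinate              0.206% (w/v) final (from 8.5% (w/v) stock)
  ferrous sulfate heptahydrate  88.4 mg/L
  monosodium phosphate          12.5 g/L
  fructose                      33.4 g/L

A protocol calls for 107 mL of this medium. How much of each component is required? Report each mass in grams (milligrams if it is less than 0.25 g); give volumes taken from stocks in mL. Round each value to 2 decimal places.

streptomycin 0.11 mL; ferric chloride 2.55 mL; sodium succinate 2.59 mL; ferrous sulfate heptahydrate 9.46 mg; monosodium phosphate 1.34 g; fructose 3.57 g

Working volume: 107 mL = 0.107 L.
streptomycin: V = C2·V2/C1 = 103 µg/mL × 107 mL ÷ 100000 µg/mL = 0.11 mL
ferric chloride: dilute stock: 0.408 mM × 107 mL ÷ 17.1 mM = 2.55 mL
sodium succinate: V = C2·V2/C1 = 0.206% ÷ 8.5% × 107 mL = 2.59 mL
ferrous sulfate heptahydrate: 88.4 mg/L × 0.107 L = 9.46 mg
monosodium phosphate: 12.5 g/L × 0.107 L = 1.34 g
fructose: 33.4 g/L × 0.107 L = 3.57 g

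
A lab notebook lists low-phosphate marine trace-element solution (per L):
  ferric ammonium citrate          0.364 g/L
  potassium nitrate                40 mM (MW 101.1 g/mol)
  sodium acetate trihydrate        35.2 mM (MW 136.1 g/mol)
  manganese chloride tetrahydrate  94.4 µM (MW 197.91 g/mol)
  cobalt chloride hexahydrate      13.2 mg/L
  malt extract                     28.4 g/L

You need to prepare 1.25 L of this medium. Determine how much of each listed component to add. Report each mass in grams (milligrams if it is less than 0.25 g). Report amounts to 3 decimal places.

ferric ammonium citrate 0.455 g; potassium nitrate 5.055 g; sodium acetate trihydrate 5.988 g; manganese chloride tetrahydrate 23.353 mg; cobalt chloride hexahydrate 16.500 mg; malt extract 35.500 g

Scale factor relative to 1 L: 1.25.
ferric ammonium citrate: 0.364 g/L × 1.25 L = 0.455 g
potassium nitrate: 40 mmol/L × 101.1 g/mol × 1.25 L ÷ 1000 = 5.055 g
sodium acetate trihydrate: 35.2 mmol/L × 136.1 g/mol × 1.25 L ÷ 1000 = 5.988 g
manganese chloride tetrahydrate: 94.4 µmol/L × 197.91 g/mol × 1.25 L ÷ 1000 = 23.353 mg
cobalt chloride hexahydrate: 13.2 mg/L × 1.25 L = 16.500 mg
malt extract: 28.4 g/L × 1.25 L = 35.500 g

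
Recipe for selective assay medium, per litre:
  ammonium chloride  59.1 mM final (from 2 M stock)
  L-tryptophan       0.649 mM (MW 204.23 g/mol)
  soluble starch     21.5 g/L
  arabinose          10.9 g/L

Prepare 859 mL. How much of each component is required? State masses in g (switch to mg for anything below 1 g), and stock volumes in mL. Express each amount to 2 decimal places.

ammonium chloride 25.38 mL; L-tryptophan 113.86 mg; soluble starch 18.47 g; arabinose 9.36 g

Scale factor relative to 1 L: 0.859.
ammonium chloride: C1V1 = C2V2 → 59.1 mM × 859 mL ÷ 2000 mM = 25.38 mL
L-tryptophan: 0.649 mmol/L × 204.23 mg/mmol × 0.859 L = 113.86 mg
soluble starch: 21.5 g/L × 0.859 L = 18.47 g
arabinose: 10.9 g/L × 0.859 L = 9.36 g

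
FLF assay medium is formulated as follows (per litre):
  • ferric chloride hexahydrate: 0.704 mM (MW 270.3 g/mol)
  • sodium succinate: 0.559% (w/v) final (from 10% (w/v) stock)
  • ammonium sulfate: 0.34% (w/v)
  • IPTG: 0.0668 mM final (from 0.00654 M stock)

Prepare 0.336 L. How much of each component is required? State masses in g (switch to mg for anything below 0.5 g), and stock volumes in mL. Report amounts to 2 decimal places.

Working volume: 0.336 L.
ferric chloride hexahydrate: 0.704 mmol/L × 270.3 mg/mmol × 0.336 L = 63.94 mg
sodium succinate: V = C2·V2/C1 = 0.559% ÷ 10% × 336 mL = 18.78 mL
ammonium sulfate: 0.34 g per 100 mL × 336 mL ÷ 100 = 1.14 g
IPTG: dilute stock: 0.0668 mM × 336 mL ÷ 6.54 mM = 3.43 mL

ferric chloride hexahydrate 63.94 mg; sodium succinate 18.78 mL; ammonium sulfate 1.14 g; IPTG 3.43 mL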